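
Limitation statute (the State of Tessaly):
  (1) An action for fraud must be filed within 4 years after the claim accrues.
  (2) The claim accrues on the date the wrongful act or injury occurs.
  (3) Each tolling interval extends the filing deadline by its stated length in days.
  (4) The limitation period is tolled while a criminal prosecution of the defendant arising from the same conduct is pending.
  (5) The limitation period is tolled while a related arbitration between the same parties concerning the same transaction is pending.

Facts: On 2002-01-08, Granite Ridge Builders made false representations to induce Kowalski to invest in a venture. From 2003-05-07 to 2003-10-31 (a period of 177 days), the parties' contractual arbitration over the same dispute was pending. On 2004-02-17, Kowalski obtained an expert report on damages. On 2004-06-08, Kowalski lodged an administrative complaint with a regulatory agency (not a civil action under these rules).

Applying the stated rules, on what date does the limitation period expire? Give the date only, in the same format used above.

2006-07-04

The claim accrued on 2002-01-08, the date of the act.
Adding the 4 years base period to 2002-01-08 gives a deadline of 2006-01-08, before any tolling.
The pending related arbitration from 2003-05-07 to 2003-10-31 tolled the period for 177 days, extending the deadline to 2006-07-04.
The other events in the timeline have no effect on the limitation period under the stated rules.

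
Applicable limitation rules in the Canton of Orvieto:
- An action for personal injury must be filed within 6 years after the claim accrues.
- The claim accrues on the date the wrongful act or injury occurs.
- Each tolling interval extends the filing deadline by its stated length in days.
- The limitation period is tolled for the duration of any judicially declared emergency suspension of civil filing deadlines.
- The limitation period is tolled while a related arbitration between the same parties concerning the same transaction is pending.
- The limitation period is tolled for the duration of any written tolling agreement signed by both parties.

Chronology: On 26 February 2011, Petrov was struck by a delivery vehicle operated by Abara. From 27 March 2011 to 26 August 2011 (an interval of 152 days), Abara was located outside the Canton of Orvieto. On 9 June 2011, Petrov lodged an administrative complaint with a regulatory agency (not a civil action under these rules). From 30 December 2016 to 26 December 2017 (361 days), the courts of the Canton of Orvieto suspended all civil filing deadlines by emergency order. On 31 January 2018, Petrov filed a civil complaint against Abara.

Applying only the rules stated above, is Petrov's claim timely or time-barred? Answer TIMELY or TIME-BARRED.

The limitation period began to run on 26 February 2011.
6 years from 26 February 2011 is 26 February 2017.
The period was tolled for 361 days by the emergency suspension of filing deadlines (30 December 2016 to 26 December 2017), pushing the deadline to 22 February 2018.
The defendant's absence from the jurisdiction from 27 March 2011 to 26 August 2011 does not toll the period, because no stated rule makes the defendant's absence a tolling event.
None of the other events listed affects the running of the period under the stated rules.
Petrov filed on 31 January 2018, before the 22 February 2018 deadline, so the action is timely.

TIMELY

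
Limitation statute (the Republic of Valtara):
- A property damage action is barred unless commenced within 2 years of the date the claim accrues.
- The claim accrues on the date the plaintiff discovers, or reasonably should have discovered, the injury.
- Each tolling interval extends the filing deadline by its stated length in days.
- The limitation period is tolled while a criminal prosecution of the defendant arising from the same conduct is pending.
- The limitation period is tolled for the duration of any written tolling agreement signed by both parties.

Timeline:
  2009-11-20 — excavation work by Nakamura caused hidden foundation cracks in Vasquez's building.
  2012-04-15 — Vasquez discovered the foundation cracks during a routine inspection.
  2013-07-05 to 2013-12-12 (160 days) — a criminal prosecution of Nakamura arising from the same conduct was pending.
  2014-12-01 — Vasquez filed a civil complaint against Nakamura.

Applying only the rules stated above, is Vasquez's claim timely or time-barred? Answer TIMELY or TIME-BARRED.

Under the discovery rule, the claim accrued on 2012-04-15, when Vasquez discovered the injury — not on the 2009-11-20 date of the underlying act.
2 years from 2012-04-15 is 2014-04-15.
Because the pending criminal prosecution ran from 2013-07-05 to 2013-12-12, the deadline is extended by 160 days to 2014-09-22.
Vasquez filed on 2014-12-01, after the 2014-09-22 deadline, so the action is time-barred.

TIME-BARRED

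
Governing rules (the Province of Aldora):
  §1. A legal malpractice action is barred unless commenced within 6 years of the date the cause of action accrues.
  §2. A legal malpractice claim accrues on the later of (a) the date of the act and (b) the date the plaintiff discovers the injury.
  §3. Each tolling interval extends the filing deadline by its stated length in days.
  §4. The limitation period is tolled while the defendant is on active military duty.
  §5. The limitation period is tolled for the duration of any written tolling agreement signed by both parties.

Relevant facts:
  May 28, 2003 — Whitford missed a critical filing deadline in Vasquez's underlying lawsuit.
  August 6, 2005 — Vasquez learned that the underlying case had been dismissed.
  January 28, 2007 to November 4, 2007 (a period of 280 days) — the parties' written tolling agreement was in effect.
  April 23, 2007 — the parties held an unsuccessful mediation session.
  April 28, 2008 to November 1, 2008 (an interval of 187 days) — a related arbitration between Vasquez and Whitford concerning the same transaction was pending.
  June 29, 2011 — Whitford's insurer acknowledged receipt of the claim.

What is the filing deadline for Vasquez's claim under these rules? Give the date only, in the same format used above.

Taking the later of the act (May 28, 2003) and discovery (August 6, 2005), the claim accrued on August 6, 2005.
6 years from August 6, 2005 is August 6, 2011.
The written tolling agreement from January 28, 2007 to November 4, 2007 tolled the period for 280 days, extending the deadline to May 12, 2012.
Although a pending arbitration ran from April 28, 2008 to November 1, 2008, the stated rules do not make that a tolling event, so it is disregarded.
Nothing else in the chronology tolls or restarts the period.

May 12, 2012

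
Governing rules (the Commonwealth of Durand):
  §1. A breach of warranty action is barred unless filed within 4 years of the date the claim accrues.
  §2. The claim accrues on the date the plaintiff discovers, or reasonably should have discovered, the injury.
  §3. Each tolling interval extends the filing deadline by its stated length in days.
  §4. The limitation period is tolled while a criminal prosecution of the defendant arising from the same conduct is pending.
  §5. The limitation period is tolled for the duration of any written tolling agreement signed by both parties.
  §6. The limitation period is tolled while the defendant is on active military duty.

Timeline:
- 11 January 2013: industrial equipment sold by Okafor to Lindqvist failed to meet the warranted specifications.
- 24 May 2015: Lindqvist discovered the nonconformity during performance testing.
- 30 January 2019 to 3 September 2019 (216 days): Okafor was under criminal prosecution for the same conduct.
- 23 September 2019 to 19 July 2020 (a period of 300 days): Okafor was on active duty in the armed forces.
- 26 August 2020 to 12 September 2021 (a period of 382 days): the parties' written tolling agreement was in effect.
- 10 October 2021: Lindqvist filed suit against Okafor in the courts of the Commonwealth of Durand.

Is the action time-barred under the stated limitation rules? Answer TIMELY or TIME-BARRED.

TIMELY

The claim did not accrue until Lindqvist discovered the injury on 24 May 2015; the 11 January 2013 act date does not start the clock under the stated rule.
4 years from 24 May 2015 is 24 May 2019.
Because the pending criminal prosecution ran from 30 January 2019 to 3 September 2019, the deadline is extended by 216 days to 26 December 2019.
The defendant's active military service from 23 September 2019 to 19 July 2020 tolled the period for 300 days, extending the deadline to 21 October 2020.
The period was tolled for 382 days by the written tolling agreement (26 August 2020 to 12 September 2021), pushing the deadline to 7 November 2021.
The 10 October 2021 filing precedes the 7 November 2021 deadline; the claim is timely.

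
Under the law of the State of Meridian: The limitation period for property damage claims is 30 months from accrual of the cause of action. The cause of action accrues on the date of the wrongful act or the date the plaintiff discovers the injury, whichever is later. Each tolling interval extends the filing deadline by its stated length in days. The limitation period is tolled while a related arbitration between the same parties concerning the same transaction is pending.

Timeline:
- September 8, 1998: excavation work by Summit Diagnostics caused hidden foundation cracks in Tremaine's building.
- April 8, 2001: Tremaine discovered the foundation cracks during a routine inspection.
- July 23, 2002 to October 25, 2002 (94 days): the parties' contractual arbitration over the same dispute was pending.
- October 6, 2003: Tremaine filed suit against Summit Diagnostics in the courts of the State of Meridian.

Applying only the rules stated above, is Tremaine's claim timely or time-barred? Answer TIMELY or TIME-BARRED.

TIMELY

Because discovery on April 8, 2001 post-dates the September 8, 1998 act, accrual under the later-of rule falls on April 8, 2001.
The untolled deadline — 30 months after April 8, 2001 — is October 8, 2003.
Because the pending related arbitration ran from July 23, 2002 to October 25, 2002, the deadline is extended by 94 days to January 10, 2004.
Filing on October 6, 2003 beat the January 10, 2004 deadline — the action is timely.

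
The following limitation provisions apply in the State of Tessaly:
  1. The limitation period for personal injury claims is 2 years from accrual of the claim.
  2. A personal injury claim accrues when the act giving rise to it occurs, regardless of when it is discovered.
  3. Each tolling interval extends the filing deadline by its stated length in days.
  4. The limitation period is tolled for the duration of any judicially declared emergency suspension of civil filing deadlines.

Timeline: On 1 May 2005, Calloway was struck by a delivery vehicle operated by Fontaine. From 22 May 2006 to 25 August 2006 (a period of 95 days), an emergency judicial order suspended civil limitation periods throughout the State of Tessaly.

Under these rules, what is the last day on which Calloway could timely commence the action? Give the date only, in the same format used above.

The claim accrued on 1 May 2005, when the wrongful act occurred.
The untolled deadline — 2 years after 1 May 2005 — is 1 May 2007.
The period was tolled for 95 days by the emergency suspension of filing deadlines (22 May 2006 to 25 August 2006), pushing the deadline to 4 August 2007.

4 August 2007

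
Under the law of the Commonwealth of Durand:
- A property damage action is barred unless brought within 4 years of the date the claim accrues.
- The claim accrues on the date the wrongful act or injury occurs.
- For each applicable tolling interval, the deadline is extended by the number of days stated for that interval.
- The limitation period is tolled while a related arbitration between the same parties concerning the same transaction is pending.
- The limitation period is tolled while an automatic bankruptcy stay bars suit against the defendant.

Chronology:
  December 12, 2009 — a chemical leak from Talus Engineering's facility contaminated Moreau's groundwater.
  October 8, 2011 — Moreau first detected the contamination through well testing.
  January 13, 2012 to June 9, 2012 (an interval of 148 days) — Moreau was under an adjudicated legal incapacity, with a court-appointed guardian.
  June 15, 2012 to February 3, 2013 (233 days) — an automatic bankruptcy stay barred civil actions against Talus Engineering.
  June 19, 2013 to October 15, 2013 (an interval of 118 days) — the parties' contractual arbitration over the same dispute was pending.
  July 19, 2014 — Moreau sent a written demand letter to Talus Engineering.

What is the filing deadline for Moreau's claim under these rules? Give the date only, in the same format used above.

November 28, 2014

Because the rule ties accrual to occurrence, the claim accrued on December 12, 2009, not on the October 8, 2011 discovery date.
4 years from December 12, 2009 is December 12, 2013.
The automatic bankruptcy stay from June 15, 2012 to February 3, 2013 tolled the period for 233 days, extending the deadline to August 2, 2014.
The period was tolled for 118 days by the pending related arbitration (June 19, 2013 to October 15, 2013), pushing the deadline to November 28, 2014.
The plaintiff's legal incapacity from January 13, 2012 to June 9, 2012 does not toll the period, because no stated rule makes the plaintiff's incapacity a tolling event.
Nothing else in the chronology tolls or restarts the period.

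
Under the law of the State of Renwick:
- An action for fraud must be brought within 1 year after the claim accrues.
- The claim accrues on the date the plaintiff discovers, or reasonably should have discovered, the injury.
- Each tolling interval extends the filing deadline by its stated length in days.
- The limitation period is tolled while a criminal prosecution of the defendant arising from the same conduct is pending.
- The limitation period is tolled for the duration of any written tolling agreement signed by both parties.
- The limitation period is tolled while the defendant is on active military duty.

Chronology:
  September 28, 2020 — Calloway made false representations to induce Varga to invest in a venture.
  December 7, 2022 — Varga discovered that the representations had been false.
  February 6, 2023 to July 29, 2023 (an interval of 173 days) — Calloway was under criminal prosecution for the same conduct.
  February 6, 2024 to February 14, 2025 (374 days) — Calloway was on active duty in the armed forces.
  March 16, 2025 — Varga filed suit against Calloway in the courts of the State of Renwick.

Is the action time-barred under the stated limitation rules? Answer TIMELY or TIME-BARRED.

Accrual is tied to discovery, so the period began on December 7, 2022 rather than on September 28, 2020 when the act occurred.
1 year from December 7, 2022 is December 7, 2023.
The pending criminal prosecution from February 6, 2023 to July 29, 2023 tolled the period for 173 days, extending the deadline to May 28, 2024.
The defendant's active military service from February 6, 2024 to February 14, 2025 tolled the period for 374 days, extending the deadline to June 6, 2025.
Varga filed on March 16, 2025, before the June 6, 2025 deadline, so the action is timely.

TIMELY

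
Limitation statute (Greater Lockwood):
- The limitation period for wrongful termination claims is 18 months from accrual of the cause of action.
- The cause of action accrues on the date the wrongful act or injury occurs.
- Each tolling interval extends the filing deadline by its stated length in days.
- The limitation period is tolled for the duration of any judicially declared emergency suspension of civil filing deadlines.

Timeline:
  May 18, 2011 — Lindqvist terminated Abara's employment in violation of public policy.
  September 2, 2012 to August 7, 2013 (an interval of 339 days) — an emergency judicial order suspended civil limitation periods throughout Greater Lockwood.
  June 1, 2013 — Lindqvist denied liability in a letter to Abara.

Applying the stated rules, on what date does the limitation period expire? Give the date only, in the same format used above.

October 23, 2013

The limitation period began to run on May 18, 2011.
Adding the 18 months base period to May 18, 2011 gives a deadline of November 18, 2012, before any tolling.
The emergency suspension of filing deadlines from September 2, 2012 to August 7, 2013 tolled the period for 339 days, extending the deadline to October 23, 2013.
The other events in the timeline have no effect on the limitation period under the stated rules.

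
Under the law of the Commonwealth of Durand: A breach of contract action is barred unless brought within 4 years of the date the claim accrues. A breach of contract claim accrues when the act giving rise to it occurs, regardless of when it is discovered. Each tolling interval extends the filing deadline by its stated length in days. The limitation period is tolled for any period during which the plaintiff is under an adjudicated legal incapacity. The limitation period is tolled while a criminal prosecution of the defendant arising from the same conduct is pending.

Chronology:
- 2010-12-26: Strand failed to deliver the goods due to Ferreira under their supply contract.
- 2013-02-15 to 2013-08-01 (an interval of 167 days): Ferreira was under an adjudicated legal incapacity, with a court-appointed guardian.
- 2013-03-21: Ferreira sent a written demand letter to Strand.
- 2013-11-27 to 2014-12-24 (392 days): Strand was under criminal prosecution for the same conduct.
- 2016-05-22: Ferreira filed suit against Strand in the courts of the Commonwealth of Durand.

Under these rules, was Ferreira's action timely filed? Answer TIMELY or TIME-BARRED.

The claim accrued on 2010-12-26, when the wrongful act occurred.
The untolled deadline — 4 years after 2010-12-26 — is 2014-12-26.
Because the plaintiff's legal incapacity ran from 2013-02-15 to 2013-08-01, the deadline is extended by 167 days to 2015-06-11.
Because the pending criminal prosecution ran from 2013-11-27 to 2014-12-24, the deadline is extended by 392 days to 2016-07-07.
None of the other events listed affects the running of the period under the stated rules.
The 2016-05-22 filing precedes the 2016-07-07 deadline; the claim is timely.

TIMELY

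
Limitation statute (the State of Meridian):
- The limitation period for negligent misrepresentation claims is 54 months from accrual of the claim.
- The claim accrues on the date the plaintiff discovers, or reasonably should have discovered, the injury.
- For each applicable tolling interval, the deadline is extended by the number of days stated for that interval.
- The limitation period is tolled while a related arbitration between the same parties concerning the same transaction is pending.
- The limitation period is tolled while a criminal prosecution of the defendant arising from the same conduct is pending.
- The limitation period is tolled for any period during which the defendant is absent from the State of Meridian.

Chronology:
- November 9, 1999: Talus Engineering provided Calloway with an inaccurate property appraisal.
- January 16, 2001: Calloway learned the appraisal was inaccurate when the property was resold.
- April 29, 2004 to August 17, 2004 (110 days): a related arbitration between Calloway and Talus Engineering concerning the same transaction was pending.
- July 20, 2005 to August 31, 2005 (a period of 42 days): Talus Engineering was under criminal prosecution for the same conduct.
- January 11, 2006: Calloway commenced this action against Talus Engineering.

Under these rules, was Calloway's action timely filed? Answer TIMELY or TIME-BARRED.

TIME-BARRED

Accrual is tied to discovery, so the period began on January 16, 2001 rather than on November 9, 1999 when the act occurred.
The untolled deadline — 54 months after January 16, 2001 — is July 16, 2005.
The period was tolled for 110 days by the pending related arbitration (April 29, 2004 to August 17, 2004), pushing the deadline to November 3, 2005.
The pending criminal prosecution from July 20, 2005 to August 31, 2005 tolled the period for 42 days, extending the deadline to December 15, 2005.
The January 11, 2006 filing falls after the December 15, 2005 deadline; the claim is time-barred.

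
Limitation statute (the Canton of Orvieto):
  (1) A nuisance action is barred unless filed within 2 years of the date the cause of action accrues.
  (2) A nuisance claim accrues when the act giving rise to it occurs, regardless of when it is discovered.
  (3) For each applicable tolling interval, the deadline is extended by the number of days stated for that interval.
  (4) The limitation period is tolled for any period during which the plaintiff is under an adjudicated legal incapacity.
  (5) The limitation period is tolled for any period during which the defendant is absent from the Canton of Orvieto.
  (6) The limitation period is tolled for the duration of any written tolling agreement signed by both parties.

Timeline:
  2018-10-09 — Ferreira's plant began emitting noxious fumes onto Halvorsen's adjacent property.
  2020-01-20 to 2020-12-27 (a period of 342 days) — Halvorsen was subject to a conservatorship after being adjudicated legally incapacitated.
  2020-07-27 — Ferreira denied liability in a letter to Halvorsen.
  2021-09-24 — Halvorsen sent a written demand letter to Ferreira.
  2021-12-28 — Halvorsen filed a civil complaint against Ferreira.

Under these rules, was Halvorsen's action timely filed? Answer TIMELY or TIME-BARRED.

The cause of action accrued on 2018-10-09, the date of the act.
2 years from 2018-10-09 is 2020-10-09.
The period was tolled for 342 days by the plaintiff's legal incapacity (2020-01-20 to 2020-12-27), pushing the deadline to 2021-09-16.
Nothing else in the chronology tolls or restarts the period.
Filing on 2021-12-28 missed the 2021-09-16 deadline — the action is time-barred.

TIME-BARRED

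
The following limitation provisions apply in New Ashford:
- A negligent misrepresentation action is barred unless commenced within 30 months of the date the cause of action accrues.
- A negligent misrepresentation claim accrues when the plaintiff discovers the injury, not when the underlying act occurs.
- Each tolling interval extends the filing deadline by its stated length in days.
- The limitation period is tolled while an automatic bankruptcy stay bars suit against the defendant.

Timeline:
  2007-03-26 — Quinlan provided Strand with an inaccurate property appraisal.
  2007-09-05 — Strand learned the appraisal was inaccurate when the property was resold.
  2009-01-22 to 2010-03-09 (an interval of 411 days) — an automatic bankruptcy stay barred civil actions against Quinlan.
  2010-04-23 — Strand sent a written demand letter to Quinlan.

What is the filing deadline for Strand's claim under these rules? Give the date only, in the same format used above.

Accrual is tied to discovery, so the period began on 2007-09-05 rather than on 2007-03-26 when the act occurred.
Adding the 30 months base period to 2007-09-05 gives a deadline of 2010-03-05, before any tolling.
The automatic bankruptcy stay from 2009-01-22 to 2010-03-09 tolled the period for 411 days, extending the deadline to 2011-04-20.
None of the other events listed affects the running of the period under the stated rules.

2011-04-20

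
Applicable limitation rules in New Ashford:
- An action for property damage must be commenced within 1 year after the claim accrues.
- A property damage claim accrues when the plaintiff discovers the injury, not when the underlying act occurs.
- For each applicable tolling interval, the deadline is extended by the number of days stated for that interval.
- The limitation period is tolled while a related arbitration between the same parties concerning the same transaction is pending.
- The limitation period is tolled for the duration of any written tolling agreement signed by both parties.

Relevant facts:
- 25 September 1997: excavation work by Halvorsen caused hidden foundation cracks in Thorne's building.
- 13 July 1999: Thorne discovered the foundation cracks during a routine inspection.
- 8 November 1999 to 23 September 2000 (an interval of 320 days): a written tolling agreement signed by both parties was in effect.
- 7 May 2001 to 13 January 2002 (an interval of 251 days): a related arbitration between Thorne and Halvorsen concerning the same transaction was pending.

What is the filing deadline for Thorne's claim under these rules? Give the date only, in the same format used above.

Under the discovery rule, the claim accrued on 13 July 1999, when Thorne discovered the injury — not on the 25 September 1997 date of the underlying act.
Adding the 1 year base period to 13 July 1999 gives a deadline of 13 July 2000, before any tolling.
The written tolling agreement from 8 November 1999 to 23 September 2000 tolled the period for 320 days, extending the deadline to 29 May 2001.
Because the pending related arbitration ran from 7 May 2001 to 13 January 2002, the deadline is extended by 251 days to 4 February 2002.

4 February 2002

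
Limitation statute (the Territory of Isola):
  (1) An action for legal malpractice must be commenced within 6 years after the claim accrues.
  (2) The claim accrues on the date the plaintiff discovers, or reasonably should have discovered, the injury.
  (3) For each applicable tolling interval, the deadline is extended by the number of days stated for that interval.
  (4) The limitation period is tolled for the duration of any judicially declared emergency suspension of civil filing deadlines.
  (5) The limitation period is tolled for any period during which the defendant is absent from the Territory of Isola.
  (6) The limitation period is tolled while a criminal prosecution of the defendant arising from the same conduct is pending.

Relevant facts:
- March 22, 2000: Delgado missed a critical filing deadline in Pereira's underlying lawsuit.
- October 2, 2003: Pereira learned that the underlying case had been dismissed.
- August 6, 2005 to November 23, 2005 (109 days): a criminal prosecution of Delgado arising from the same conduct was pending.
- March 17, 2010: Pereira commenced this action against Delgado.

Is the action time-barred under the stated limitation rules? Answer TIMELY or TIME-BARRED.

TIME-BARRED

Under the discovery rule, the claim accrued on October 2, 2003, when Pereira discovered the injury — not on the March 22, 2000 date of the underlying act.
Adding the 6 years base period to October 2, 2003 gives a deadline of October 2, 2009, before any tolling.
Because the pending criminal prosecution ran from August 6, 2005 to November 23, 2005, the deadline is extended by 109 days to January 19, 2010.
Filing on March 17, 2010 missed the January 19, 2010 deadline — the action is time-barred.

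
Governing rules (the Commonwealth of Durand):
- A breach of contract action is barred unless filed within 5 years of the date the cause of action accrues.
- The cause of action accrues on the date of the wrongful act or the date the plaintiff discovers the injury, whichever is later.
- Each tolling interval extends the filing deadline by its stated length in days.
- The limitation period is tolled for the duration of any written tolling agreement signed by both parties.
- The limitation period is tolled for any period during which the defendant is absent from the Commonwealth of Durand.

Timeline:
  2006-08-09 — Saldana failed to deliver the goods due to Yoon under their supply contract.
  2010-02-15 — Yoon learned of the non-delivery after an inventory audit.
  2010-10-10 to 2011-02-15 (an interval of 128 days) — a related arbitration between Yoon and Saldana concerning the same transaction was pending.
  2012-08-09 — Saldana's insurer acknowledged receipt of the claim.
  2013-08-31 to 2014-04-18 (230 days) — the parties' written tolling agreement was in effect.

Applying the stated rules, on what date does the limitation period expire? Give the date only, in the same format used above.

Taking the later of the act (2006-08-09) and discovery (2010-02-15), the claim accrued on 2010-02-15.
The untolled deadline — 5 years after 2010-02-15 — is 2015-02-15.
The written tolling agreement from 2013-08-31 to 2014-04-18 tolled the period for 230 days, extending the deadline to 2015-10-03.
No stated provision tolls the period for a pending arbitration, so the interval from 2010-10-10 to 2011-02-15 has no effect on the deadline.
None of the other events listed affects the running of the period under the stated rules.

2015-10-03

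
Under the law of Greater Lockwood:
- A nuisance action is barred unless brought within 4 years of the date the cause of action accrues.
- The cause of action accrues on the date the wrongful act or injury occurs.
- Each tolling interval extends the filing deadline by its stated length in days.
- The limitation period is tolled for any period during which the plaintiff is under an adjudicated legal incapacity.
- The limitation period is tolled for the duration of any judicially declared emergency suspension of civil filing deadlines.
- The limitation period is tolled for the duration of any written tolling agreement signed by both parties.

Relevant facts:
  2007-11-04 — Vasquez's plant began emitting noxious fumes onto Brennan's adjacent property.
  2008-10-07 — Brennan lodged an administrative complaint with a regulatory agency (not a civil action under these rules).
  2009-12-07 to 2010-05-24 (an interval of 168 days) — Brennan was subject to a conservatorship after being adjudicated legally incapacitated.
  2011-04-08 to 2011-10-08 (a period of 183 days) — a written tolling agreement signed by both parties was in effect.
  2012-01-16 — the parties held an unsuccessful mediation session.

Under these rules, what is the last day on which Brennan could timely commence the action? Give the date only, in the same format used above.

2012-10-20

The claim accrued on 2007-11-04, when the wrongful act occurred.
The untolled deadline — 4 years after 2007-11-04 — is 2011-11-04.
Because the plaintiff's legal incapacity ran from 2009-12-07 to 2010-05-24, the deadline is extended by 168 days to 2012-04-20.
Because the written tolling agreement ran from 2011-04-08 to 2011-10-08, the deadline is extended by 183 days to 2012-10-20.
The other events in the timeline have no effect on the limitation period under the stated rules.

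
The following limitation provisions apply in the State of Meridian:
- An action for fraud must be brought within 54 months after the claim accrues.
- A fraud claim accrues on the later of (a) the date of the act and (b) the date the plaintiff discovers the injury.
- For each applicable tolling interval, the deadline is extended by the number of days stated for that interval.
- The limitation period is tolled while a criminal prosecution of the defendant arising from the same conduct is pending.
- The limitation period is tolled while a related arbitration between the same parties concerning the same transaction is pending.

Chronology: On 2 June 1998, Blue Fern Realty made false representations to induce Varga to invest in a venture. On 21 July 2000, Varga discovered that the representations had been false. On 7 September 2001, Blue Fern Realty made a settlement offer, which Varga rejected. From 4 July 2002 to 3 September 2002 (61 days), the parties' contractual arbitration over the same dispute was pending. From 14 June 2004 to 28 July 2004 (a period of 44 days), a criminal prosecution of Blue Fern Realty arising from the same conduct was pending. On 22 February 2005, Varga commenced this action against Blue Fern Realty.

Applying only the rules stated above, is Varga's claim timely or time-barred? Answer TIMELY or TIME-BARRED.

TIMELY

Taking the later of the act (2 June 1998) and discovery (21 July 2000), the claim accrued on 21 July 2000.
54 months from 21 July 2000 is 21 January 2005.
Because the pending related arbitration ran from 4 July 2002 to 3 September 2002, the deadline is extended by 61 days to 23 March 2005.
Because the pending criminal prosecution ran from 14 June 2004 to 28 July 2004, the deadline is extended by 44 days to 6 May 2005.
Nothing else in the chronology tolls or restarts the period.
The 22 February 2005 filing precedes the 6 May 2005 deadline; the claim is timely.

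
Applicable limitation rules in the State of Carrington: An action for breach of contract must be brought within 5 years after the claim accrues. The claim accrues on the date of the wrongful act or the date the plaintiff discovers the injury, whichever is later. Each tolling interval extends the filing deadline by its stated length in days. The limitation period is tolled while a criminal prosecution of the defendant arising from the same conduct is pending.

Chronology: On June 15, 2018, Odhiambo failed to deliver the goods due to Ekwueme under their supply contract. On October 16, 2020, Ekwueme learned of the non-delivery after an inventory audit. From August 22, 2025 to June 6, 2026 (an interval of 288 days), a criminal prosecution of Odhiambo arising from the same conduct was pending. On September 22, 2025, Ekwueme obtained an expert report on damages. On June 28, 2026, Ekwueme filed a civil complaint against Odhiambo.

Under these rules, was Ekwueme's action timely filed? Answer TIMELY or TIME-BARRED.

Because discovery on October 16, 2020 post-dates the June 15, 2018 act, accrual under the later-of rule falls on October 16, 2020.
The untolled deadline — 5 years after October 16, 2020 — is October 16, 2025.
The period was tolled for 288 days by the pending criminal prosecution (August 22, 2025 to June 6, 2026), pushing the deadline to July 31, 2026.
None of the other events listed affects the running of the period under the stated rules.
The June 28, 2026 filing precedes the July 31, 2026 deadline; the claim is timely.

TIMELY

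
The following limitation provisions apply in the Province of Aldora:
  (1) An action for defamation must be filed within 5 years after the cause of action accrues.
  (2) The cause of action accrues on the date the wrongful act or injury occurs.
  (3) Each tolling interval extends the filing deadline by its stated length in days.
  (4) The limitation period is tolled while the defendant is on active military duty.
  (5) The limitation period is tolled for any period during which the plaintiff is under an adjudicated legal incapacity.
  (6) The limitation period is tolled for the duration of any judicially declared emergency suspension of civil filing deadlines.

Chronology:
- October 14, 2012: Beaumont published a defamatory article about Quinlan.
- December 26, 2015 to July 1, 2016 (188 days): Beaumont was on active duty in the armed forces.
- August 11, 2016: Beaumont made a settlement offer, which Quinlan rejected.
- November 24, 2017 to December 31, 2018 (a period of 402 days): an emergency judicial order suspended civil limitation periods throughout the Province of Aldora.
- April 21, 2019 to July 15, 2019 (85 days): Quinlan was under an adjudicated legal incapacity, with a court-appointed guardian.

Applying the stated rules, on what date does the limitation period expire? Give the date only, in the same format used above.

August 20, 2019

The claim accrued on October 14, 2012, when the wrongful act occurred.
The untolled deadline — 5 years after October 14, 2012 — is October 14, 2017.
The defendant's active military service from December 26, 2015 to July 1, 2016 tolled the period for 188 days, extending the deadline to April 20, 2018.
The period was tolled for 402 days by the emergency suspension of filing deadlines (November 24, 2017 to December 31, 2018), pushing the deadline to May 27, 2019.
Because the plaintiff's legal incapacity ran from April 21, 2019 to July 15, 2019, the deadline is extended by 85 days to August 20, 2019.
None of the other events listed affects the running of the period under the stated rules.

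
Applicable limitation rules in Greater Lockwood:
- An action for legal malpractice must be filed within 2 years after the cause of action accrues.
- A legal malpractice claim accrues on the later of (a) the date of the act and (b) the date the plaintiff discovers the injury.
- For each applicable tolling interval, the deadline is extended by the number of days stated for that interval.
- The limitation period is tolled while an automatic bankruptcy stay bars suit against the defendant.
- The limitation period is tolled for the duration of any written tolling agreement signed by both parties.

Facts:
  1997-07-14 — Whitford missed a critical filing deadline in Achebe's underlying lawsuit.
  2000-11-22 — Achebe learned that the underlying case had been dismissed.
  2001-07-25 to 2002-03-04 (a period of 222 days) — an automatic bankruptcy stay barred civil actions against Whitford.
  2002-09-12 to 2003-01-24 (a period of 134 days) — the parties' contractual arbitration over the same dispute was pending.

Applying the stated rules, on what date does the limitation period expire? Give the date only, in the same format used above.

Because discovery on 2000-11-22 post-dates the 1997-07-14 act, accrual under the later-of rule falls on 2000-11-22.
2 years from 2000-11-22 is 2002-11-22.
The period was tolled for 222 days by the automatic bankruptcy stay (2001-07-25 to 2002-03-04), pushing the deadline to 2003-07-02.
The pending related arbitration from 2002-09-12 to 2003-01-24 does not toll the period, because no stated rule makes a pending arbitration a tolling event.

2003-07-02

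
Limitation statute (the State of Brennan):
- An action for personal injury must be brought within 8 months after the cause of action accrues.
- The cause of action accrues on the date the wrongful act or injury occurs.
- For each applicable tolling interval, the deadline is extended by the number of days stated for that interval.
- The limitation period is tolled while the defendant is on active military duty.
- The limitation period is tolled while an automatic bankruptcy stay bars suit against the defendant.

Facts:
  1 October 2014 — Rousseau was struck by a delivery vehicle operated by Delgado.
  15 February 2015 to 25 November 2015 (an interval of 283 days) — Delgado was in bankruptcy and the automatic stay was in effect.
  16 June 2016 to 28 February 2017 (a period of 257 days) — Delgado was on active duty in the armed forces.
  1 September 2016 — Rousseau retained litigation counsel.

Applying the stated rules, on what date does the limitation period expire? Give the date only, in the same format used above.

10 March 2016

The cause of action accrued on 1 October 2014, the date of the act.
8 months from 1 October 2014 is 1 June 2015.
The automatic bankruptcy stay from 15 February 2015 to 25 November 2015 tolled the period for 283 days, extending the deadline to 10 March 2016.
The defendant's active military service starting 16 June 2016 came too late — the period had run on 10 March 2016 — and so does not extend the deadline.
The other events in the timeline have no effect on the limitation period under the stated rules.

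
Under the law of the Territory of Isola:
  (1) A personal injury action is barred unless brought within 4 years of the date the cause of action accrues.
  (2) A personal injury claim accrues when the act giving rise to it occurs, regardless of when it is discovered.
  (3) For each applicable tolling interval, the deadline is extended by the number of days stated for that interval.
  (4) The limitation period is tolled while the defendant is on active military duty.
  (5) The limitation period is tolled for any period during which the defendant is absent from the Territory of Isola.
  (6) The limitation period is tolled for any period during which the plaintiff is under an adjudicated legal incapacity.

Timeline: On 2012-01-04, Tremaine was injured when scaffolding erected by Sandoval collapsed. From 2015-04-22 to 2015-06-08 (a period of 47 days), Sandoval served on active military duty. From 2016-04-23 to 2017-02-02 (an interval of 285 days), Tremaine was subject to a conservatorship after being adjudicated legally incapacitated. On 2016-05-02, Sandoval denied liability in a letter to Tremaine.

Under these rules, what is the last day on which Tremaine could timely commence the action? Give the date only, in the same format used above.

The claim accrued on 2012-01-04, when the wrongful act occurred.
The untolled deadline — 4 years after 2012-01-04 — is 2016-01-04.
The defendant's active military service from 2015-04-22 to 2015-06-08 tolled the period for 47 days, extending the deadline to 2016-02-20.
The plaintiff's legal incapacity from 2016-04-23 to 2017-02-02 began after the period had already run on 2016-02-20, so it has no tolling effect.
Nothing else in the chronology tolls or restarts the period.

2016-02-20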